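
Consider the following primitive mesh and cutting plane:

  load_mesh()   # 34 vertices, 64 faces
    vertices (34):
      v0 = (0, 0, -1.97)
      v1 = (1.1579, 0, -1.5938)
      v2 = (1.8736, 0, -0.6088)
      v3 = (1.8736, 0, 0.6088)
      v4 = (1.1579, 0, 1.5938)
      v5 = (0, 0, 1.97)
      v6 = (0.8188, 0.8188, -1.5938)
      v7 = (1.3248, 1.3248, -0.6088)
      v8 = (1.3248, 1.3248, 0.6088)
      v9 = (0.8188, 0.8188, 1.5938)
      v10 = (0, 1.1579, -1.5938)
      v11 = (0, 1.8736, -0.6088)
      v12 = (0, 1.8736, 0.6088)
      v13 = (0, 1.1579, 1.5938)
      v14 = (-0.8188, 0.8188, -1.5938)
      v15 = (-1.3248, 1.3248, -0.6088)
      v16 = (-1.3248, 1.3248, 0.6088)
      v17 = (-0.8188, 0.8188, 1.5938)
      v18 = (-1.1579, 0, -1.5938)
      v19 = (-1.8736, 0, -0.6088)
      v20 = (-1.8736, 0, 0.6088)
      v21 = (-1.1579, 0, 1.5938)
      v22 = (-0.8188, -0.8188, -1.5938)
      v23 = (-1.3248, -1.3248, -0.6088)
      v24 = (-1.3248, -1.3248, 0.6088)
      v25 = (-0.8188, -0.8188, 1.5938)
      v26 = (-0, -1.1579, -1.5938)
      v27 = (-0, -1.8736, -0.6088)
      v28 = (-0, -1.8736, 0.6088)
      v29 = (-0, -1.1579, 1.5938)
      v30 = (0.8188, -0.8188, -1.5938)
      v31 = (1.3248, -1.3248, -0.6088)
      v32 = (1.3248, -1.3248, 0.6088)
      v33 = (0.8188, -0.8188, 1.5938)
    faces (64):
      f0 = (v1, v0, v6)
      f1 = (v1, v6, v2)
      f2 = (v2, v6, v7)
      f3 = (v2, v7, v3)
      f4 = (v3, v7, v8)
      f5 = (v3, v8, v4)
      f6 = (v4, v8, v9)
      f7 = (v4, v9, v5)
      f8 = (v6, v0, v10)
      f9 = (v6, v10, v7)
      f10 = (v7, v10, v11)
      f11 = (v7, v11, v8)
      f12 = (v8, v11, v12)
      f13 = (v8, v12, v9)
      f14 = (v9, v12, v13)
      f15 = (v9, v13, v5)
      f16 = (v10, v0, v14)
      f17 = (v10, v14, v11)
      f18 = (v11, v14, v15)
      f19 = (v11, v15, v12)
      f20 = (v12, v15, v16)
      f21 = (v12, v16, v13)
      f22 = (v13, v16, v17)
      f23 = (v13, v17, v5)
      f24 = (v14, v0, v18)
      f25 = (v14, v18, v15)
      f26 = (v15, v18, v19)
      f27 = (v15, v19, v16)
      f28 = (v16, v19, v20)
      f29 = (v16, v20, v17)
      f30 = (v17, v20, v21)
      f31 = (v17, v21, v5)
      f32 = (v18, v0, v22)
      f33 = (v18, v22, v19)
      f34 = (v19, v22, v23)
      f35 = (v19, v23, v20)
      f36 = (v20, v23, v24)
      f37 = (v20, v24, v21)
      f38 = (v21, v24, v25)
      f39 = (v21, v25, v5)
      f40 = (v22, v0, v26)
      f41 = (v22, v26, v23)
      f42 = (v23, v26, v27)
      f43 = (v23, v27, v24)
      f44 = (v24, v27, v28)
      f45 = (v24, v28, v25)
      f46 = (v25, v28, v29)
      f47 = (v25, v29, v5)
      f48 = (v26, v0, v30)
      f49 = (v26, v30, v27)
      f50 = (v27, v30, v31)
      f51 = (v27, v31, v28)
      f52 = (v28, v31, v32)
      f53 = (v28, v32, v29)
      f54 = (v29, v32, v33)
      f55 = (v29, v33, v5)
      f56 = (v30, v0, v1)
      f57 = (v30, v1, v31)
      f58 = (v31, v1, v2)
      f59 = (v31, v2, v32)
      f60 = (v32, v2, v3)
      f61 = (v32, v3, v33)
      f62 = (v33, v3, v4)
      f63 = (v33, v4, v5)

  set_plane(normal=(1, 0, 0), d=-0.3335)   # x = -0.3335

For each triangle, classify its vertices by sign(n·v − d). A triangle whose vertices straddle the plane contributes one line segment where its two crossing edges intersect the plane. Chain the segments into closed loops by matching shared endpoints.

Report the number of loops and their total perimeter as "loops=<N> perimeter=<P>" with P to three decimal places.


loops=1 perimeter=11.538

Straddling triangles (20 of 64):
  (v10,v0,v14) [++-] → (-0.3335, 0.3335, -1.81677)–(-0.3335, 1.01978, -1.5938)  len=0.7216
  (v10,v14,v11) [+-+] → (-0.3335, 1.01978, -1.5938)–(-0.3335, 1.44398, -1.00999)  len=0.7216
  (v11,v14,v15) [+--] → (-0.3335, 1.44398, -1.00999)–(-0.3335, 1.73545, -0.6088)  len=0.4959
  (v11,v15,v12) [+-+] → (-0.3335, 1.73545, -0.6088)–(-0.3335, 1.73545, 0.302286)  len=0.9111
  (v12,v15,v16) [+--] → (-0.3335, 1.73545, 0.302286)–(-0.3335, 1.73545, 0.6088)  len=0.3065
  (v12,v16,v13) [+-+] → (-0.3335, 1.73545, 0.6088)–(-0.3335, 1.19991, 1.34584)  len=0.9111
  (v13,v16,v17) [+--] → (-0.3335, 1.19991, 1.34584)–(-0.3335, 1.01978, 1.5938)  len=0.3065
  (v13,v17,v5) [+-+] → (-0.3335, 1.01978, 1.5938)–(-0.3335, 0.3335, 1.81677)  len=0.7216
  (v14,v0,v18) [-+-] → (-0.3335, 0.3335, -1.81677)–(-0.3335, 0, -1.86165)  len=0.3365
  (v17,v21,v5) [--+] → (-0.3335, 0, 1.86165)–(-0.3335, 0.3335, 1.81677)  len=0.3365
  (v18,v0,v22) [-+-] → (-0.3335, 0, -1.86165)–(-0.3335, -0.3335, -1.81677)  len=0.3365
  (v21,v25,v5) [--+] → (-0.3335, -0.3335, 1.81677)–(-0.3335, 0, 1.86165)  len=0.3365
  (v22,v0,v26) [-++] → (-0.3335, -0.3335, -1.81677)–(-0.3335, -1.01978, -1.5938)  len=0.7216
  (v22,v26,v23) [-+-] → (-0.3335, -1.01978, -1.5938)–(-0.3335, -1.19991, -1.34584)  len=0.3065
  (v23,v26,v27) [-++] → (-0.3335, -1.19991, -1.34584)–(-0.3335, -1.73545, -0.6088)  len=0.9111
  (v23,v27,v24) [-+-] → (-0.3335, -1.73545, -0.6088)–(-0.3335, -1.73545, -0.302286)  len=0.3065
  (v24,v27,v28) [-++] → (-0.3335, -1.73545, -0.302286)–(-0.3335, -1.73545, 0.6088)  len=0.9111
  (v24,v28,v25) [-+-] → (-0.3335, -1.73545, 0.6088)–(-0.3335, -1.44398, 1.00999)  len=0.4959
  (v25,v28,v29) [-++] → (-0.3335, -1.44398, 1.00999)–(-0.3335, -1.01978, 1.5938)  len=0.7216
  (v25,v29,v5) [-++] → (-0.3335, -1.01978, 1.5938)–(-0.3335, -0.3335, 1.81677)  len=0.7216

Chained into 1 loop(s):
  loop 1: 20 segments, perimeter = 11.5378
Total perimeter = 11.538


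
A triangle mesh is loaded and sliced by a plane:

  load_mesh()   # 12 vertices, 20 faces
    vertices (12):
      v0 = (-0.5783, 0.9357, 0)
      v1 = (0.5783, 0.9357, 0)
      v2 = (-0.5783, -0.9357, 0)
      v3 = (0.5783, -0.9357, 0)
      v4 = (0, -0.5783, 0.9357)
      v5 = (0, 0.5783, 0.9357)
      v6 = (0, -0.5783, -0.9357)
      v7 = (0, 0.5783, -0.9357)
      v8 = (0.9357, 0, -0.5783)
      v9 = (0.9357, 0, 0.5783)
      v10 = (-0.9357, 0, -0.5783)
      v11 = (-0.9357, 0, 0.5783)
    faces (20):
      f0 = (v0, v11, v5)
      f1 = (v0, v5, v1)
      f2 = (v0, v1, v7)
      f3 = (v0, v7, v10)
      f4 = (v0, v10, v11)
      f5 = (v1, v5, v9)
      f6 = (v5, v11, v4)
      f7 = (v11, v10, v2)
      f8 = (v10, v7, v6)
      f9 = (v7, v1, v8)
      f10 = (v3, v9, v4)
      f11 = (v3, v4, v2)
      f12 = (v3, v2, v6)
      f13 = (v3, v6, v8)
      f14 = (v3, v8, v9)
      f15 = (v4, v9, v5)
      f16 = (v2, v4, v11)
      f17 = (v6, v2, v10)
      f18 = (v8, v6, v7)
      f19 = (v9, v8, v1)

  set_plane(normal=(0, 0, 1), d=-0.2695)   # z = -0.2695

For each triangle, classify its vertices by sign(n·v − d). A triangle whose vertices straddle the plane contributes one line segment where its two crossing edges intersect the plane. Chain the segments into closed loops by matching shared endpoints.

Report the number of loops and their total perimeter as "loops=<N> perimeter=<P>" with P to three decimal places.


Straddling triangles (10 of 20):
  (v0,v1,v7) [++-] → (0.411738, 0.832762, -0.2695)–(-0.411738, 0.832762, -0.2695)  len=0.8235
  (v0,v7,v10) [+--] → (-0.411738, 0.832762, -0.2695)–(-0.744856, 0.499644, -0.2695)  len=0.4711
  (v0,v10,v11) [+-+] → (-0.744856, 0.499644, -0.2695)–(-0.9357, 0, -0.2695)  len=0.5349
  (v11,v10,v2) [+-+] → (-0.9357, 0, -0.2695)–(-0.744856, -0.499644, -0.2695)  len=0.5349
  (v7,v1,v8) [-+-] → (0.411738, 0.832762, -0.2695)–(0.744856, 0.499644, -0.2695)  len=0.4711
  (v3,v2,v6) [++-] → (-0.411738, -0.832762, -0.2695)–(0.411738, -0.832762, -0.2695)  len=0.8235
  (v3,v6,v8) [+--] → (0.411738, -0.832762, -0.2695)–(0.744856, -0.499644, -0.2695)  len=0.4711
  (v3,v8,v9) [+-+] → (0.744856, -0.499644, -0.2695)–(0.9357, 0, -0.2695)  len=0.5349
  (v6,v2,v10) [-+-] → (-0.411738, -0.832762, -0.2695)–(-0.744856, -0.499644, -0.2695)  len=0.4711
  (v9,v8,v1) [+-+] → (0.9357, 0, -0.2695)–(0.744856, 0.499644, -0.2695)  len=0.5349

Chained into 1 loop(s):
  loop 1: 10 segments, perimeter = 5.6708
Total perimeter = 5.671

loops=1 perimeter=5.671


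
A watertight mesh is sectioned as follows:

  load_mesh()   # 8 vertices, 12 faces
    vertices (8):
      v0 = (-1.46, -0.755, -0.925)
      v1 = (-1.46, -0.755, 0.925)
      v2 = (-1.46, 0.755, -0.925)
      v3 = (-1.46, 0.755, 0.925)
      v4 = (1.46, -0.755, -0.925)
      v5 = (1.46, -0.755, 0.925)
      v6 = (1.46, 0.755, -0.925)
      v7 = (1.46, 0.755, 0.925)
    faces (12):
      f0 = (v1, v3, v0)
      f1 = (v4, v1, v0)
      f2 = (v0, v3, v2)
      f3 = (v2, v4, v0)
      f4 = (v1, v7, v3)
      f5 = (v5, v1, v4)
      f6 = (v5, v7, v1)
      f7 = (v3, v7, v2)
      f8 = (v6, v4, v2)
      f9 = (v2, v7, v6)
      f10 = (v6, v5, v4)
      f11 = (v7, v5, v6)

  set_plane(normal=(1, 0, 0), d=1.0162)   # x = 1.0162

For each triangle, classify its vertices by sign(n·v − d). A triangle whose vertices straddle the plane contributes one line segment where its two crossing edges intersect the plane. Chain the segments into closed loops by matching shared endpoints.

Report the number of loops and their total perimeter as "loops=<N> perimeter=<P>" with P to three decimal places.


loops=1 perimeter=6.720

Straddling triangles (8 of 12):
  (v4,v1,v0) [+--] → (1.0162, -0.755, -0.643825)–(1.0162, -0.755, -0.925)  len=0.2812
  (v2,v4,v0) [-+-] → (1.0162, -0.525501, -0.925)–(1.0162, -0.755, -0.925)  len=0.2295
  (v1,v7,v3) [-+-] → (1.0162, 0.525501, 0.925)–(1.0162, 0.755, 0.925)  len=0.2295
  (v5,v1,v4) [+-+] → (1.0162, -0.755, 0.925)–(1.0162, -0.755, -0.643825)  len=1.5688
  (v5,v7,v1) [++-] → (1.0162, 0.525501, 0.925)–(1.0162, -0.755, 0.925)  len=1.2805
  (v3,v7,v2) [-+-] → (1.0162, 0.755, 0.925)–(1.0162, 0.755, 0.643825)  len=0.2812
  (v6,v4,v2) [++-] → (1.0162, -0.525501, -0.925)–(1.0162, 0.755, -0.925)  len=1.2805
  (v2,v7,v6) [-++] → (1.0162, 0.755, 0.643825)–(1.0162, 0.755, -0.925)  len=1.5688

Chained into 1 loop(s):
  loop 1: 8 segments, perimeter = 6.7200
Total perimeter = 6.720


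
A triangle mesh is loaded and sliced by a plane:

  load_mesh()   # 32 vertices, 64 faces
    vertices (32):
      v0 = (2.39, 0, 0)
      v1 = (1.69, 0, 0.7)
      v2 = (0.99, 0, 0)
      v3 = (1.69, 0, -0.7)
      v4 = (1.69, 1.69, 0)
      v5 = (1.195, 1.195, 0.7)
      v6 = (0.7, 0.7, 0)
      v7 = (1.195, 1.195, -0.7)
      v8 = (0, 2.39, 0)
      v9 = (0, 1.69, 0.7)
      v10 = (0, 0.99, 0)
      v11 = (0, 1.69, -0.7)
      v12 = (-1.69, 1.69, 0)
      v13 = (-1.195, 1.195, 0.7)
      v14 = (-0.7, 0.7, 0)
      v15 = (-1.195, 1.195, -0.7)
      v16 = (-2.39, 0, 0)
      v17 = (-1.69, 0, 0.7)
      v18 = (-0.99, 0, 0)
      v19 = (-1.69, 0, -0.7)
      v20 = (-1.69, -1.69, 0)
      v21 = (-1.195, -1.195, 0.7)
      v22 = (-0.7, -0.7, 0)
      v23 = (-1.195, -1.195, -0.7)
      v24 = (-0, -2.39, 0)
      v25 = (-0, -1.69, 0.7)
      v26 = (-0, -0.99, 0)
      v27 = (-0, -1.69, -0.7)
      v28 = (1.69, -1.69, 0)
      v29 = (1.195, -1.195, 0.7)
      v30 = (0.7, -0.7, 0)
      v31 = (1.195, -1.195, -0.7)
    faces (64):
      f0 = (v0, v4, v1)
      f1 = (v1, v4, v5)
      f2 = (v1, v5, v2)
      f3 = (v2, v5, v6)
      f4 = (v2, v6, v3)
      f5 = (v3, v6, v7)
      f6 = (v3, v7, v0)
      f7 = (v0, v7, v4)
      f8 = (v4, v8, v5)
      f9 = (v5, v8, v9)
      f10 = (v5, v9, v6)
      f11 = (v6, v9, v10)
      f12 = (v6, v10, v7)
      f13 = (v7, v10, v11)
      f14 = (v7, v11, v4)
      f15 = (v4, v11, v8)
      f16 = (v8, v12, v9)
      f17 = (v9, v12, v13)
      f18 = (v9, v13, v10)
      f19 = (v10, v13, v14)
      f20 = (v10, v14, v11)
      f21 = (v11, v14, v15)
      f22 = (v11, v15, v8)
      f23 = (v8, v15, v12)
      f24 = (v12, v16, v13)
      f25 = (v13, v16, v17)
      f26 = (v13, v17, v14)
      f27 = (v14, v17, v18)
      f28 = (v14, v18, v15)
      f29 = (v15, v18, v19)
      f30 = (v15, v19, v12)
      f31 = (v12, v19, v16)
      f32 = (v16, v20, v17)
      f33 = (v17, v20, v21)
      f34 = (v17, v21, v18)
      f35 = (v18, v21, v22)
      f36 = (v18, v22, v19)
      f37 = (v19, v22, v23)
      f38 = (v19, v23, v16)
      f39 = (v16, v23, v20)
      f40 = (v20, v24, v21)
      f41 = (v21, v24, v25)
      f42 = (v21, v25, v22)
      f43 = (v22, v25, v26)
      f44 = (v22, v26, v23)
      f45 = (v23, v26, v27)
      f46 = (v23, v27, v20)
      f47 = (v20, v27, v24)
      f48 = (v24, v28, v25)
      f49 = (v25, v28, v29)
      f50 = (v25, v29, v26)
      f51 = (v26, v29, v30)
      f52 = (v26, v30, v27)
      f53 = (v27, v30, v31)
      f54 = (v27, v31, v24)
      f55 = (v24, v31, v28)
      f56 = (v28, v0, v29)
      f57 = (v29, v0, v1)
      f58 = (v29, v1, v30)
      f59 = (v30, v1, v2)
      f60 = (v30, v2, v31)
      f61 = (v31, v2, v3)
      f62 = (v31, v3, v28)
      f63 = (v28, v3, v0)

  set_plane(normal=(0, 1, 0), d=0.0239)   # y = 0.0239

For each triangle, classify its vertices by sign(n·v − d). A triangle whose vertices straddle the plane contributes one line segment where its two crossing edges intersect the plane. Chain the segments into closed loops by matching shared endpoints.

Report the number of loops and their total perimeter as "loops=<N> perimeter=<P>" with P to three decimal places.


Straddling triangles (16 of 64):
  (v0,v4,v1) [-+-] → (2.3801, 0.0239, 0)–(1.69, 0.0239, 0.690101)  len=0.9759
  (v1,v4,v5) [-++] → (1.69, 0.0239, 0.690101)–(1.6801, 0.0239, 0.7)  len=0.0140
  (v1,v5,v2) [-+-] → (1.6801, 0.0239, 0.7)–(0.9941, 0.0239, 0.014)  len=0.9702
  (v2,v5,v6) [-++] → (0.9941, 0.0239, 0.014)–(0.980099, 0.0239, 0)  len=0.0198
  (v2,v6,v3) [-+-] → (0.980099, 0.0239, 0)–(1.6562, 0.0239, -0.6761)  len=0.9561
  (v3,v6,v7) [-++] → (1.6562, 0.0239, -0.6761)–(1.6801, 0.0239, -0.7)  len=0.0338
  (v3,v7,v0) [-+-] → (1.6801, 0.0239, -0.7)–(2.3661, 0.0239, -0.014)  len=0.9702
  (v0,v7,v4) [-++] → (2.3661, 0.0239, -0.014)–(2.3801, 0.0239, 0)  len=0.0198
  (v12,v16,v13) [+-+] → (-2.3801, 0.0239, 0)–(-2.3661, 0.0239, 0.014)  len=0.0198
  (v13,v16,v17) [+--] → (-2.3661, 0.0239, 0.014)–(-1.6801, 0.0239, 0.7)  len=0.9702
  (v13,v17,v14) [+-+] → (-1.6801, 0.0239, 0.7)–(-1.6562, 0.0239, 0.6761)  len=0.0338
  (v14,v17,v18) [+--] → (-1.6562, 0.0239, 0.6761)–(-0.980099, 0.0239, 0)  len=0.9561
  (v14,v18,v15) [+-+] → (-0.980099, 0.0239, 0)–(-0.9941, 0.0239, -0.014)  len=0.0198
  (v15,v18,v19) [+--] → (-0.9941, 0.0239, -0.014)–(-1.6801, 0.0239, -0.7)  len=0.9702
  (v15,v19,v12) [+-+] → (-1.6801, 0.0239, -0.7)–(-1.69, 0.0239, -0.690101)  len=0.0140
  (v12,v19,v16) [+--] → (-1.69, 0.0239, -0.690101)–(-2.3801, 0.0239, 0)  len=0.9759

Chained into 2 loop(s):
  loop 1: 8 segments, perimeter = 3.9598
  loop 2: 8 segments, perimeter = 3.9598
Total perimeter = 7.920

loops=2 perimeter=7.920


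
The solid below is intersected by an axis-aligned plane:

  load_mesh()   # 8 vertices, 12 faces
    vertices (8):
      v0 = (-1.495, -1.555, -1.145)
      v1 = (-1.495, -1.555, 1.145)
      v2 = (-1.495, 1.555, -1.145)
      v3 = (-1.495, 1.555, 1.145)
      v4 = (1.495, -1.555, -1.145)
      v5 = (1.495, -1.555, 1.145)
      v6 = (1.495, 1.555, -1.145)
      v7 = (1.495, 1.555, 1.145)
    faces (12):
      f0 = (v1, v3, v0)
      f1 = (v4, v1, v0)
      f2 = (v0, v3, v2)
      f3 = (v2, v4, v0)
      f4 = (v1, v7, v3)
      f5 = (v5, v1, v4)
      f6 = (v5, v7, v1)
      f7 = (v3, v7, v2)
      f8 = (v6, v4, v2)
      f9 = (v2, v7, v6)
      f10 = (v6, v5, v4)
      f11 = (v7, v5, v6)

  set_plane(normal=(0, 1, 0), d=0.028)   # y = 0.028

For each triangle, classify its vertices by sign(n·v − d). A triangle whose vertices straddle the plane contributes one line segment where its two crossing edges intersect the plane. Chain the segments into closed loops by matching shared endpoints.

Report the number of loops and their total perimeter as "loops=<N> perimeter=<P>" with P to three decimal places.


loops=1 perimeter=10.560

Straddling triangles (8 of 12):
  (v1,v3,v0) [-+-] → (-1.495, 0.028, 1.145)–(-1.495, 0.028, 0.0206174)  len=1.1244
  (v0,v3,v2) [-++] → (-1.495, 0.028, 0.0206174)–(-1.495, 0.028, -1.145)  len=1.1656
  (v2,v4,v0) [+--] → (-0.0269196, 0.028, -1.145)–(-1.495, 0.028, -1.145)  len=1.4681
  (v1,v7,v3) [-++] → (0.0269196, 0.028, 1.145)–(-1.495, 0.028, 1.145)  len=1.5219
  (v5,v7,v1) [-+-] → (1.495, 0.028, 1.145)–(0.0269196, 0.028, 1.145)  len=1.4681
  (v6,v4,v2) [+-+] → (1.495, 0.028, -1.145)–(-0.0269196, 0.028, -1.145)  len=1.5219
  (v6,v5,v4) [+--] → (1.495, 0.028, -0.0206174)–(1.495, 0.028, -1.145)  len=1.1244
  (v7,v5,v6) [+-+] → (1.495, 0.028, 1.145)–(1.495, 0.028, -0.0206174)  len=1.1656

Chained into 1 loop(s):
  loop 1: 8 segments, perimeter = 10.5600
Total perimeter = 10.560


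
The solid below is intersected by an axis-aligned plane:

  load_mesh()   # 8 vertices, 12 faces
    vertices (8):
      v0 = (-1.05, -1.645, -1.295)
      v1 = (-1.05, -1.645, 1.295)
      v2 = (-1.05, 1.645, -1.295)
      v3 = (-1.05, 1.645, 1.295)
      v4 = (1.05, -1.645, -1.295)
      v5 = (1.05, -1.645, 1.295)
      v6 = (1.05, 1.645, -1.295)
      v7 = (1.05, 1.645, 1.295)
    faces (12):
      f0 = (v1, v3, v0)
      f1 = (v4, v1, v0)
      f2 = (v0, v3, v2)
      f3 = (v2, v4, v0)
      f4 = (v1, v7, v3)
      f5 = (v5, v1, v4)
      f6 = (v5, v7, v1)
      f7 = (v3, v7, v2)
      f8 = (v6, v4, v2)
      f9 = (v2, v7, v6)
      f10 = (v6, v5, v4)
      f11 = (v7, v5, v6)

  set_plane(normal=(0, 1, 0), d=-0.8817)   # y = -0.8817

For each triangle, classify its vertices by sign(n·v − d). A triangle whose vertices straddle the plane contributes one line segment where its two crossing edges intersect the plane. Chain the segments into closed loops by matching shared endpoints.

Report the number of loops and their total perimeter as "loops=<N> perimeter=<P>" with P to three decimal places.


loops=1 perimeter=9.380

Straddling triangles (8 of 12):
  (v1,v3,v0) [-+-] → (-1.05, -0.8817, 1.295)–(-1.05, -0.8817, -0.694104)  len=1.9891
  (v0,v3,v2) [-++] → (-1.05, -0.8817, -0.694104)–(-1.05, -0.8817, -1.295)  len=0.6009
  (v2,v4,v0) [+--] → (0.562787, -0.8817, -1.295)–(-1.05, -0.8817, -1.295)  len=1.6128
  (v1,v7,v3) [-++] → (-0.562787, -0.8817, 1.295)–(-1.05, -0.8817, 1.295)  len=0.4872
  (v5,v7,v1) [-+-] → (1.05, -0.8817, 1.295)–(-0.562787, -0.8817, 1.295)  len=1.6128
  (v6,v4,v2) [+-+] → (1.05, -0.8817, -1.295)–(0.562787, -0.8817, -1.295)  len=0.4872
  (v6,v5,v4) [+--] → (1.05, -0.8817, 0.694104)–(1.05, -0.8817, -1.295)  len=1.9891
  (v7,v5,v6) [+-+] → (1.05, -0.8817, 1.295)–(1.05, -0.8817, 0.694104)  len=0.6009

Chained into 1 loop(s):
  loop 1: 8 segments, perimeter = 9.3800
Total perimeter = 9.380


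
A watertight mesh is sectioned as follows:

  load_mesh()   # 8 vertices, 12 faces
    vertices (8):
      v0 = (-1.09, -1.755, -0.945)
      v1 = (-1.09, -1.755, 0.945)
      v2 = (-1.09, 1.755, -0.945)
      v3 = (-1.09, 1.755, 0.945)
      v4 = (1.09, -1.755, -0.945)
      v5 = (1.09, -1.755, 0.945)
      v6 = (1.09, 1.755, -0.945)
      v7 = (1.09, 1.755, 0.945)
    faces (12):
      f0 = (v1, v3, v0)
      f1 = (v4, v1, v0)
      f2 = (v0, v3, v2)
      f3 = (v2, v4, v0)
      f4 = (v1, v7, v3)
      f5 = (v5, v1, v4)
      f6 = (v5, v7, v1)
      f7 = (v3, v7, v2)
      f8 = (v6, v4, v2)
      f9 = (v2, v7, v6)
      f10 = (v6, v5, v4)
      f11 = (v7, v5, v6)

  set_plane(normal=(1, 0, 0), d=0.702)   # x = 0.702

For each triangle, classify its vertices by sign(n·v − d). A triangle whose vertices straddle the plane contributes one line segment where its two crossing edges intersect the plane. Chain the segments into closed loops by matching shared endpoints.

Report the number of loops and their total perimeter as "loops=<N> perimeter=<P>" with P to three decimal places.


Straddling triangles (8 of 12):
  (v4,v1,v0) [+--] → (0.702, -1.755, -0.608615)–(0.702, -1.755, -0.945)  len=0.3364
  (v2,v4,v0) [-+-] → (0.702, -1.13028, -0.945)–(0.702, -1.755, -0.945)  len=0.6247
  (v1,v7,v3) [-+-] → (0.702, 1.13028, 0.945)–(0.702, 1.755, 0.945)  len=0.6247
  (v5,v1,v4) [+-+] → (0.702, -1.755, 0.945)–(0.702, -1.755, -0.608615)  len=1.5536
  (v5,v7,v1) [++-] → (0.702, 1.13028, 0.945)–(0.702, -1.755, 0.945)  len=2.8853
  (v3,v7,v2) [-+-] → (0.702, 1.755, 0.945)–(0.702, 1.755, 0.608615)  len=0.3364
  (v6,v4,v2) [++-] → (0.702, -1.13028, -0.945)–(0.702, 1.755, -0.945)  len=2.8853
  (v2,v7,v6) [-++] → (0.702, 1.755, 0.608615)–(0.702, 1.755, -0.945)  len=1.5536

Chained into 1 loop(s):
  loop 1: 8 segments, perimeter = 10.8000
Total perimeter = 10.800

loops=1 perimeter=10.800


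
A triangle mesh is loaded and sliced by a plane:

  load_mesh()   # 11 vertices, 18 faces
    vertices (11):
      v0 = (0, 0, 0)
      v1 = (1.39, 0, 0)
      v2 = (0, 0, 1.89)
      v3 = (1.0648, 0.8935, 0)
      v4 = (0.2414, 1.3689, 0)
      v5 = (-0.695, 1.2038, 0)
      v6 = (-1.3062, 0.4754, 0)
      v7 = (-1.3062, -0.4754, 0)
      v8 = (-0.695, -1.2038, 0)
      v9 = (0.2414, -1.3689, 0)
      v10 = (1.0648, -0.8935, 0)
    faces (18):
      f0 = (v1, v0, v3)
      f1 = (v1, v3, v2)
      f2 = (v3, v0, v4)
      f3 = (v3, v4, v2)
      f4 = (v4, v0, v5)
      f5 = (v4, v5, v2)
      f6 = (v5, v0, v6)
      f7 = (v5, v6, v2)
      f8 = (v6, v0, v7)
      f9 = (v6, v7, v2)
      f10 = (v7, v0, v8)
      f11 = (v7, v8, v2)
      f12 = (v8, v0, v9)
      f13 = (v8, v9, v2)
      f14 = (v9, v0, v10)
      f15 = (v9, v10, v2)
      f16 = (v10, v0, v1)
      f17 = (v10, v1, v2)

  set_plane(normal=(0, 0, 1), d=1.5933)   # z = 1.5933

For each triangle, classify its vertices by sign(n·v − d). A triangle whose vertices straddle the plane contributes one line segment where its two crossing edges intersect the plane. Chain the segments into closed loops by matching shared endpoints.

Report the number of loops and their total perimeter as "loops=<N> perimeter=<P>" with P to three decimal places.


Straddling triangles (9 of 18):
  (v1,v3,v2) [--+] → (0.167157, 0.140265, 1.5933)–(0.218208, 0, 1.5933)  len=0.1493
  (v3,v4,v2) [--+] → (0.037896, 0.214896, 1.5933)–(0.167157, 0.140265, 1.5933)  len=0.1493
  (v4,v5,v2) [--+] → (-0.109104, 0.188977, 1.5933)–(0.037896, 0.214896, 1.5933)  len=0.1493
  (v5,v6,v2) [--+] → (-0.205053, 0.0746303, 1.5933)–(-0.109104, 0.188977, 1.5933)  len=0.1493
  (v6,v7,v2) [--+] → (-0.205053, -0.0746303, 1.5933)–(-0.205053, 0.0746303, 1.5933)  len=0.1493
  (v7,v8,v2) [--+] → (-0.109104, -0.188977, 1.5933)–(-0.205053, -0.0746303, 1.5933)  len=0.1493
  (v8,v9,v2) [--+] → (0.037896, -0.214896, 1.5933)–(-0.109104, -0.188977, 1.5933)  len=0.1493
  (v9,v10,v2) [--+] → (0.167157, -0.140265, 1.5933)–(0.037896, -0.214896, 1.5933)  len=0.1493
  (v10,v1,v2) [--+] → (0.218208, 0, 1.5933)–(0.167157, -0.140265, 1.5933)  len=0.1493

Chained into 1 loop(s):
  loop 1: 9 segments, perimeter = 1.3434
Total perimeter = 1.343

loops=1 perimeter=1.343


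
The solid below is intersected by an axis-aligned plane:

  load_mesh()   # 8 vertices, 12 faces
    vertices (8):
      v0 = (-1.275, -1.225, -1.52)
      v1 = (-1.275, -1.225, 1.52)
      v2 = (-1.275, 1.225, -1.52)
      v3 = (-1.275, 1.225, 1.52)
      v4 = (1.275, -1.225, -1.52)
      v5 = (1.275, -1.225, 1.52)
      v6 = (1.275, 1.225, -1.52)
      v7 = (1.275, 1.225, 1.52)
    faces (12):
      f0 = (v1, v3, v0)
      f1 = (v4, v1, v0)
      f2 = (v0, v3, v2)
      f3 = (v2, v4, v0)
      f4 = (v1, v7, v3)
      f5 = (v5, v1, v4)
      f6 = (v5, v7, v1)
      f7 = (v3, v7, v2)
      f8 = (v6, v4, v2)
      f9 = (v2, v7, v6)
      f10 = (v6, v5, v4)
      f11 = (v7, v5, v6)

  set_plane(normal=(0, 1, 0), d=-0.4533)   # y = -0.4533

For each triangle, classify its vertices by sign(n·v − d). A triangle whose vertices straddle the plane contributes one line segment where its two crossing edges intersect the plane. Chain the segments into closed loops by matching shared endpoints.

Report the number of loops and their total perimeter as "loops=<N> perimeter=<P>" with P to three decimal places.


loops=1 perimeter=11.180

Straddling triangles (8 of 12):
  (v1,v3,v0) [-+-] → (-1.275, -0.4533, 1.52)–(-1.275, -0.4533, -0.562462)  len=2.0825
  (v0,v3,v2) [-++] → (-1.275, -0.4533, -0.562462)–(-1.275, -0.4533, -1.52)  len=0.9575
  (v2,v4,v0) [+--] → (0.471802, -0.4533, -1.52)–(-1.275, -0.4533, -1.52)  len=1.7468
  (v1,v7,v3) [-++] → (-0.471802, -0.4533, 1.52)–(-1.275, -0.4533, 1.52)  len=0.8032
  (v5,v7,v1) [-+-] → (1.275, -0.4533, 1.52)–(-0.471802, -0.4533, 1.52)  len=1.7468
  (v6,v4,v2) [+-+] → (1.275, -0.4533, -1.52)–(0.471802, -0.4533, -1.52)  len=0.8032
  (v6,v5,v4) [+--] → (1.275, -0.4533, 0.562462)–(1.275, -0.4533, -1.52)  len=2.0825
  (v7,v5,v6) [+-+] → (1.275, -0.4533, 1.52)–(1.275, -0.4533, 0.562462)  len=0.9575

Chained into 1 loop(s):
  loop 1: 8 segments, perimeter = 11.1800
Total perimeter = 11.180


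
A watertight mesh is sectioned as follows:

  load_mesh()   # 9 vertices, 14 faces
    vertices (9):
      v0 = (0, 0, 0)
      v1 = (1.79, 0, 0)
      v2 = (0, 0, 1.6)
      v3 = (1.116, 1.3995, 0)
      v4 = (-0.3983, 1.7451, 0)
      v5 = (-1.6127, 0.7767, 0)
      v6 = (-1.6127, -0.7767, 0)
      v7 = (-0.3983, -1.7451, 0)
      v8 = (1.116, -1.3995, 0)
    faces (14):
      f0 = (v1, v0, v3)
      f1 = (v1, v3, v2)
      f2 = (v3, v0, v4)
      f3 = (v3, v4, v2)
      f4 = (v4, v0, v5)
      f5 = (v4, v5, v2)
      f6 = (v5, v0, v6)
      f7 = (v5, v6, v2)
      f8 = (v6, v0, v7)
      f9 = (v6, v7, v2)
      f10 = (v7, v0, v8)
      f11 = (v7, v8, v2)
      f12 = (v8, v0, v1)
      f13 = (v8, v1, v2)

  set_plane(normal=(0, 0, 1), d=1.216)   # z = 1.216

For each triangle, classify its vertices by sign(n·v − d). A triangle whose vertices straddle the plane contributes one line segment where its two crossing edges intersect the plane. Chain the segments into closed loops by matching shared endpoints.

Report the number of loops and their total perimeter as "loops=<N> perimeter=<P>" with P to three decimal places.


Straddling triangles (7 of 14):
  (v1,v3,v2) [--+] → (0.26784, 0.33588, 1.216)–(0.4296, 0, 1.216)  len=0.3728
  (v3,v4,v2) [--+] → (-0.095592, 0.418824, 1.216)–(0.26784, 0.33588, 1.216)  len=0.3728
  (v4,v5,v2) [--+] → (-0.387048, 0.186408, 1.216)–(-0.095592, 0.418824, 1.216)  len=0.3728
  (v5,v6,v2) [--+] → (-0.387048, -0.186408, 1.216)–(-0.387048, 0.186408, 1.216)  len=0.3728
  (v6,v7,v2) [--+] → (-0.095592, -0.418824, 1.216)–(-0.387048, -0.186408, 1.216)  len=0.3728
  (v7,v8,v2) [--+] → (0.26784, -0.33588, 1.216)–(-0.095592, -0.418824, 1.216)  len=0.3728
  (v8,v1,v2) [--+] → (0.4296, 0, 1.216)–(0.26784, -0.33588, 1.216)  len=0.3728

Chained into 1 loop(s):
  loop 1: 7 segments, perimeter = 2.6095
Total perimeter = 2.610

loops=1 perimeter=2.610


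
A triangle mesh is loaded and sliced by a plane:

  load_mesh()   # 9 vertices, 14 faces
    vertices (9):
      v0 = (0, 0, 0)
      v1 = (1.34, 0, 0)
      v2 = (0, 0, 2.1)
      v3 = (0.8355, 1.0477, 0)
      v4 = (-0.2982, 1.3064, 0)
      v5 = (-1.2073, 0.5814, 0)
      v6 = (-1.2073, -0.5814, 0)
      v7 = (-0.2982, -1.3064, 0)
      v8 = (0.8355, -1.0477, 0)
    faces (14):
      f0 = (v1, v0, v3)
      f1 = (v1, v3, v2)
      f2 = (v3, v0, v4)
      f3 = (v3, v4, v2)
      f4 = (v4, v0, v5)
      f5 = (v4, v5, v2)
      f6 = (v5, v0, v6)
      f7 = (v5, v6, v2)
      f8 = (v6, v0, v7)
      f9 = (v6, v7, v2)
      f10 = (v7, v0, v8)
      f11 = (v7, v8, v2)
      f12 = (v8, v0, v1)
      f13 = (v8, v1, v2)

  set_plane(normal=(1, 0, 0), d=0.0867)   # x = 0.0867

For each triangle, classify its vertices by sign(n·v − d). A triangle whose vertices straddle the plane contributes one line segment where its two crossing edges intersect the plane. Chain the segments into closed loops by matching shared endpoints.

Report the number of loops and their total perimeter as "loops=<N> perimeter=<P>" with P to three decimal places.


Straddling triangles (8 of 14):
  (v1,v0,v3) [+-+] → (0.0867, 0, 0)–(0.0867, 0.10872, 0)  len=0.1087
  (v1,v3,v2) [++-] → (0.0867, 0.10872, 1.88208)–(0.0867, 0, 1.96413)  len=0.1362
  (v3,v0,v4) [+--] → (0.0867, 0.10872, 0)–(0.0867, 1.21857, 0)  len=1.1098
  (v3,v4,v2) [+--] → (0.0867, 1.21857, 0)–(0.0867, 0.10872, 1.88208)  len=2.1849
  (v7,v0,v8) [--+] → (0.0867, -0.10872, 0)–(0.0867, -1.21857, 0)  len=1.1098
  (v7,v8,v2) [-+-] → (0.0867, -1.21857, 0)–(0.0867, -0.10872, 1.88208)  len=2.1849
  (v8,v0,v1) [+-+] → (0.0867, -0.10872, 0)–(0.0867, 0, 0)  len=0.1087
  (v8,v1,v2) [++-] → (0.0867, 0, 1.96413)–(0.0867, -0.10872, 1.88208)  len=0.1362

Chained into 1 loop(s):
  loop 1: 8 segments, perimeter = 7.0794
Total perimeter = 7.079

loops=1 perimeter=7.079


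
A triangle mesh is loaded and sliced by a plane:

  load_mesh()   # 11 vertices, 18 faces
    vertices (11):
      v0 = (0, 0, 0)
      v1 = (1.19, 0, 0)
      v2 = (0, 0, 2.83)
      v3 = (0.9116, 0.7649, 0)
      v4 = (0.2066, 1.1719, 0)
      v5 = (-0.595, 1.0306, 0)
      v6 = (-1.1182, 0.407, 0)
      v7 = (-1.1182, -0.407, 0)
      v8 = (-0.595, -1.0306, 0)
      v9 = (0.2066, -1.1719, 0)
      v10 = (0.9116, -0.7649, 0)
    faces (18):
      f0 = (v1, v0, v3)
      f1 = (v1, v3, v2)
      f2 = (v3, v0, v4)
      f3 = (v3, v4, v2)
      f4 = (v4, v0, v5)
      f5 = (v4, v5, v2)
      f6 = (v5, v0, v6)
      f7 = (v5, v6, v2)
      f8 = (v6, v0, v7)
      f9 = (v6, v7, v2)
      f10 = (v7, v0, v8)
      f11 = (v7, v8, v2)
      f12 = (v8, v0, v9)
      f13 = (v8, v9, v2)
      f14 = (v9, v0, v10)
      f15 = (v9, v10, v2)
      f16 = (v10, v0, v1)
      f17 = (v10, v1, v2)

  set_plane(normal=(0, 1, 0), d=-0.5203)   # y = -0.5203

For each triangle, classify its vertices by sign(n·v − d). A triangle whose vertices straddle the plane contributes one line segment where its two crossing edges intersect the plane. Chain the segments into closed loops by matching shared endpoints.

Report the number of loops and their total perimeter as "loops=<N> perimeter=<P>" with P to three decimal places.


loops=1 perimeter=5.863

Straddling triangles (8 of 18):
  (v7,v0,v8) [++-] → (-0.300387, -0.5203, 0)–(-1.02314, -0.5203, 0)  len=0.7228
  (v7,v8,v2) [+-+] → (-1.02314, -0.5203, 0)–(-0.300387, -0.5203, 1.40127)  len=1.5767
  (v8,v0,v9) [-+-] → (-0.300387, -0.5203, 0)–(0.0917262, -0.5203, 0)  len=0.3921
  (v8,v9,v2) [--+] → (0.0917262, -0.5203, 1.57354)–(-0.300387, -0.5203, 1.40127)  len=0.4283
  (v9,v0,v10) [-+-] → (0.0917262, -0.5203, 0)–(0.620088, -0.5203, 0)  len=0.5284
  (v9,v10,v2) [--+] → (0.620088, -0.5203, 0.904978)–(0.0917262, -0.5203, 1.57354)  len=0.8521
  (v10,v0,v1) [-++] → (0.620088, -0.5203, 0)–(1.00063, -0.5203, 0)  len=0.3805
  (v10,v1,v2) [-++] → (1.00063, -0.5203, 0)–(0.620088, -0.5203, 0.904978)  len=0.9817

Chained into 1 loop(s):
  loop 1: 8 segments, perimeter = 5.8626
Total perimeter = 5.863


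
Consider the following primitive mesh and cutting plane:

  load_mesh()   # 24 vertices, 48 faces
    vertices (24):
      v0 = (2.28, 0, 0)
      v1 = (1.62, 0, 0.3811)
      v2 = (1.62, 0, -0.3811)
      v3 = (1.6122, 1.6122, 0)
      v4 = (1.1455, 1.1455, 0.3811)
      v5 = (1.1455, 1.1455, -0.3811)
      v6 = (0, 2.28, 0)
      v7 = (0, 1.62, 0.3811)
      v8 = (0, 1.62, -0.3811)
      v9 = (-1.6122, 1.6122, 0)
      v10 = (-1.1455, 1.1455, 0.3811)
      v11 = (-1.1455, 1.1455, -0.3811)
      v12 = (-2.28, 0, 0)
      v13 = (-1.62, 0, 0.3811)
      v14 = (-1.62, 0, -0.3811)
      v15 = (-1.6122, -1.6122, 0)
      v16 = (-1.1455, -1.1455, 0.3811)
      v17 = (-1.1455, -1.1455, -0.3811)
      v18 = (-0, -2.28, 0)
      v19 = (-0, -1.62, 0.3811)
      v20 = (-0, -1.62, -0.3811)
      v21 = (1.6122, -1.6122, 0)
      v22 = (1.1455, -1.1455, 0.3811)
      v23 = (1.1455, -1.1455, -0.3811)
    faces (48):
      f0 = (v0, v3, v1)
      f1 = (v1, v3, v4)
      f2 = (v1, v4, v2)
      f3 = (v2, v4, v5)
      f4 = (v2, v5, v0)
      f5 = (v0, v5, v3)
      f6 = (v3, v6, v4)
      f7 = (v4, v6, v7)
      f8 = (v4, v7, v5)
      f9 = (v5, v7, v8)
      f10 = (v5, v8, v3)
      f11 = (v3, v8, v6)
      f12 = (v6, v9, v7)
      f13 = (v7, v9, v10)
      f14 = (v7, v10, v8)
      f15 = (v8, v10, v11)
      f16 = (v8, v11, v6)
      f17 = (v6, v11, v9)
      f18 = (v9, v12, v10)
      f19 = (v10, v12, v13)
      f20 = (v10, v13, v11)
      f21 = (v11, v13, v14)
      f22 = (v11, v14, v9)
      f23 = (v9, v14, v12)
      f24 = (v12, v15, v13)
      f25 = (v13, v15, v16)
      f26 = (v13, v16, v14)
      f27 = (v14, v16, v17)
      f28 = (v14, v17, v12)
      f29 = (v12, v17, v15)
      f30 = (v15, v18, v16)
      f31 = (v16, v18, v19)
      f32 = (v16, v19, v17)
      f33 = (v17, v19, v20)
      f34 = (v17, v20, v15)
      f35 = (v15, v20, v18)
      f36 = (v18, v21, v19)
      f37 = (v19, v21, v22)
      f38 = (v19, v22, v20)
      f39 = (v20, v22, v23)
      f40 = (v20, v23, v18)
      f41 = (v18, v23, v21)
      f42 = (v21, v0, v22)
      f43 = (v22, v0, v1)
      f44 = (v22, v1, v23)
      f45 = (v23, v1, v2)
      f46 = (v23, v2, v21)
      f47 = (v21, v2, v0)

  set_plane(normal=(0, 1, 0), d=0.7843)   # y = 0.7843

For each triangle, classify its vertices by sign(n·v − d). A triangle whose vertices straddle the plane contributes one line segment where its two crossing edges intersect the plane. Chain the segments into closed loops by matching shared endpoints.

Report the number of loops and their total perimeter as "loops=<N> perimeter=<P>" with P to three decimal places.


loops=2 perimeter=4.573

Straddling triangles (12 of 48):
  (v0,v3,v1) [-+-] → (1.95513, 0.7843, 0)–(1.61621, 0.7843, 0.195703)  len=0.3914
  (v1,v3,v4) [-++] → (1.61621, 0.7843, 0.195703)–(1.29512, 0.7843, 0.3811)  len=0.3708
  (v1,v4,v2) [-+-] → (1.29512, 0.7843, 0.3811)–(1.29512, 0.7843, 0.140762)  len=0.2403
  (v2,v4,v5) [-++] → (1.29512, 0.7843, 0.140762)–(1.29512, 0.7843, -0.3811)  len=0.5219
  (v2,v5,v0) [-+-] → (1.29512, 0.7843, -0.3811)–(1.50323, 0.7843, -0.260931)  len=0.2403
  (v0,v5,v3) [-++] → (1.50323, 0.7843, -0.260931)–(1.95513, 0.7843, 0)  len=0.5218
  (v9,v12,v10) [+-+] → (-1.95513, 0.7843, 0)–(-1.50323, 0.7843, 0.260931)  len=0.5218
  (v10,v12,v13) [+--] → (-1.50323, 0.7843, 0.260931)–(-1.29512, 0.7843, 0.3811)  len=0.2403
  (v10,v13,v11) [+-+] → (-1.29512, 0.7843, 0.3811)–(-1.29512, 0.7843, -0.140762)  len=0.5219
  (v11,v13,v14) [+--] → (-1.29512, 0.7843, -0.140762)–(-1.29512, 0.7843, -0.3811)  len=0.2403
  (v11,v14,v9) [+-+] → (-1.29512, 0.7843, -0.3811)–(-1.61621, 0.7843, -0.195703)  len=0.3708
  (v9,v14,v12) [+--] → (-1.61621, 0.7843, -0.195703)–(-1.95513, 0.7843, 0)  len=0.3914

Chained into 2 loop(s):
  loop 1: 6 segments, perimeter = 2.2865
  loop 2: 6 segments, perimeter = 2.2865
Total perimeter = 4.573


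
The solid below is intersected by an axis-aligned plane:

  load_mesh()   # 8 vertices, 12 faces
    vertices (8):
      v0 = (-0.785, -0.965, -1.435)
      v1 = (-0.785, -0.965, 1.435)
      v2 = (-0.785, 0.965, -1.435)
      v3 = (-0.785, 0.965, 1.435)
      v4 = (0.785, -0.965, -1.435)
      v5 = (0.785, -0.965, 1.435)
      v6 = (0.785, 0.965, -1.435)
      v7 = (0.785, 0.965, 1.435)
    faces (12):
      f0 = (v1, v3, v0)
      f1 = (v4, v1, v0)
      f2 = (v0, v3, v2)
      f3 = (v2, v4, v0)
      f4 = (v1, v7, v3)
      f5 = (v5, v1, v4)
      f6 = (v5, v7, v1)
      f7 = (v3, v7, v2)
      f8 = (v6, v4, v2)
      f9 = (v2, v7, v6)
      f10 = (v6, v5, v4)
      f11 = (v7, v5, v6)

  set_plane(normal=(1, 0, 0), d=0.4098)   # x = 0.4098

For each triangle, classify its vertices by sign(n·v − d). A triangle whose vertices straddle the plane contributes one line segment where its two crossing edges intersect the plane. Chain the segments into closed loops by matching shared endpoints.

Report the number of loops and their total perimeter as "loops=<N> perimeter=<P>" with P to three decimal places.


loops=1 perimeter=9.600

Straddling triangles (8 of 12):
  (v4,v1,v0) [+--] → (0.4098, -0.965, -0.749125)–(0.4098, -0.965, -1.435)  len=0.6859
  (v2,v4,v0) [-+-] → (0.4098, -0.503767, -1.435)–(0.4098, -0.965, -1.435)  len=0.4612
  (v1,v7,v3) [-+-] → (0.4098, 0.503767, 1.435)–(0.4098, 0.965, 1.435)  len=0.4612
  (v5,v1,v4) [+-+] → (0.4098, -0.965, 1.435)–(0.4098, -0.965, -0.749125)  len=2.1841
  (v5,v7,v1) [++-] → (0.4098, 0.503767, 1.435)–(0.4098, -0.965, 1.435)  len=1.4688
  (v3,v7,v2) [-+-] → (0.4098, 0.965, 1.435)–(0.4098, 0.965, 0.749125)  len=0.6859
  (v6,v4,v2) [++-] → (0.4098, -0.503767, -1.435)–(0.4098, 0.965, -1.435)  len=1.4688
  (v2,v7,v6) [-++] → (0.4098, 0.965, 0.749125)–(0.4098, 0.965, -1.435)  len=2.1841

Chained into 1 loop(s):
  loop 1: 8 segments, perimeter = 9.6000
Total perimeter = 9.600


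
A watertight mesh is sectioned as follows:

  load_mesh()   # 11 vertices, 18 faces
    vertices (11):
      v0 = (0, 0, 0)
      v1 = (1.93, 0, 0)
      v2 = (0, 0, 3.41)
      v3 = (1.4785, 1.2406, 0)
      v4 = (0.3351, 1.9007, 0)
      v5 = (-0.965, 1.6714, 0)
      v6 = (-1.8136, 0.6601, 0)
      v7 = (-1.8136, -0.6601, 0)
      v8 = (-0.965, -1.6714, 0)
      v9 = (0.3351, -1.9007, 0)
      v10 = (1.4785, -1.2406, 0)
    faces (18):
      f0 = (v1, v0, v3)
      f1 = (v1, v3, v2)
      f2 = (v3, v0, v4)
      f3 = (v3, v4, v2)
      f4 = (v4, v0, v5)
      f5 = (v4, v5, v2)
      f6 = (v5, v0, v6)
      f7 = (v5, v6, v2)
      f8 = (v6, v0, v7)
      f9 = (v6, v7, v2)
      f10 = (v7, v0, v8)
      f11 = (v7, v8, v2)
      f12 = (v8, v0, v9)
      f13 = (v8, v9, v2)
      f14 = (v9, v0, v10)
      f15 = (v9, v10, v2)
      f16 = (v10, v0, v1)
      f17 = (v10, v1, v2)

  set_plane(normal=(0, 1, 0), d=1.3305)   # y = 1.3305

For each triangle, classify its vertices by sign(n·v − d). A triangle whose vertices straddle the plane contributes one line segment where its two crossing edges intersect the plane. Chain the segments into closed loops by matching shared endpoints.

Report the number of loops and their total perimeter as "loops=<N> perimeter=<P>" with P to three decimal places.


Straddling triangles (6 of 18):
  (v3,v0,v4) [--+] → (0.234572, 1.3305, 0)–(1.32278, 1.3305, 0)  len=1.0882
  (v3,v4,v2) [-+-] → (1.32278, 1.3305, 0)–(0.234572, 1.3305, 1.02298)  len=1.4935
  (v4,v0,v5) [+-+] → (0.234572, 1.3305, 0)–(-0.768178, 1.3305, 0)  len=1.0027
  (v4,v5,v2) [++-] → (-0.768178, 1.3305, 0.695506)–(0.234572, 1.3305, 1.02298)  len=1.0549
  (v5,v0,v6) [+--] → (-0.768178, 1.3305, 0)–(-1.25106, 1.3305, 0)  len=0.4829
  (v5,v6,v2) [+--] → (-1.25106, 1.3305, 0)–(-0.768178, 1.3305, 0.695506)  len=0.8467

Chained into 1 loop(s):
  loop 1: 6 segments, perimeter = 5.9689
Total perimeter = 5.969

loops=1 perimeter=5.969


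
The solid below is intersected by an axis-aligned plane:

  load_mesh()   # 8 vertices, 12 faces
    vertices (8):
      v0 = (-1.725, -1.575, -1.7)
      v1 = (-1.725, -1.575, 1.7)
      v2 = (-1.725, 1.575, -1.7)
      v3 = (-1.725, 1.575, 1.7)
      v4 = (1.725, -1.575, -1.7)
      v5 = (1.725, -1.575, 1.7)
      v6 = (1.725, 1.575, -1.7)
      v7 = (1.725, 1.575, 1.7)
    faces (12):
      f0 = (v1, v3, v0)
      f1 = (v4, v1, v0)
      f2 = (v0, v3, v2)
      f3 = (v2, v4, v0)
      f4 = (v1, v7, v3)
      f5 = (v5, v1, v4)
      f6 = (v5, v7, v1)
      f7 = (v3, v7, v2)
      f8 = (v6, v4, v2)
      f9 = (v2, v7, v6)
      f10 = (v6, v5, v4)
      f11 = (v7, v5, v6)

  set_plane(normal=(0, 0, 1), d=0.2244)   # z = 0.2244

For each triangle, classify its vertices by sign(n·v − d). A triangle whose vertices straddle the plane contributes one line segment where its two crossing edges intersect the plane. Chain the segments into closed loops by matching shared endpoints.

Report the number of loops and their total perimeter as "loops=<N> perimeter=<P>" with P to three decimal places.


Straddling triangles (8 of 12):
  (v1,v3,v0) [++-] → (-1.725, 0.2079, 0.2244)–(-1.725, -1.575, 0.2244)  len=1.7829
  (v4,v1,v0) [-+-] → (-0.2277, -1.575, 0.2244)–(-1.725, -1.575, 0.2244)  len=1.4973
  (v0,v3,v2) [-+-] → (-1.725, 0.2079, 0.2244)–(-1.725, 1.575, 0.2244)  len=1.3671
  (v5,v1,v4) [++-] → (-0.2277, -1.575, 0.2244)–(1.725, -1.575, 0.2244)  len=1.9527
  (v3,v7,v2) [++-] → (0.2277, 1.575, 0.2244)–(-1.725, 1.575, 0.2244)  len=1.9527
  (v2,v7,v6) [-+-] → (0.2277, 1.575, 0.2244)–(1.725, 1.575, 0.2244)  len=1.4973
  (v6,v5,v4) [-+-] → (1.725, -0.2079, 0.2244)–(1.725, -1.575, 0.2244)  len=1.3671
  (v7,v5,v6) [++-] → (1.725, -0.2079, 0.2244)–(1.725, 1.575, 0.2244)  len=1.7829

Chained into 1 loop(s):
  loop 1: 8 segments, perimeter = 13.2000
Total perimeter = 13.200

loops=1 perimeter=13.200
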